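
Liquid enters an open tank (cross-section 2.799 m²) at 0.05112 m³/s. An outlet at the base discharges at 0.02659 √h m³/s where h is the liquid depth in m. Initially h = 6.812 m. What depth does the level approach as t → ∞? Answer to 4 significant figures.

3.696 m

Level balance: A dh/dt = 0.05112 − 0.02659 √h. Setting dh/dt = 0:
Q_in = 0.02659 √h_ss ⇒ √h_ss = 0.05112/0.02659 = 1.92253.
h_ss = 1.92253² = 3.69611 m. (Since h₀ = 6.812 m > h_ss, the level will fall toward this value.)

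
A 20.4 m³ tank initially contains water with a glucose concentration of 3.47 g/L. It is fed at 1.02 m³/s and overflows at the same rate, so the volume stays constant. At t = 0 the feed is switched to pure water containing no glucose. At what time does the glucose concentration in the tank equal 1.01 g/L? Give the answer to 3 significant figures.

24.7 s

Species balance on the tank: V dC/dt = Q(C_in − C), so τ = V/Q = 20.000 s.
C(t) = C_in + (C₀ − C_in) e^(−t/τ). Set C = 1.01 and solve for t:
e^(−t/τ) = (C − C_in)/(C₀ − C_in) = (1.01 − 0)/(3.47 − 0) = 0.29107
t = −τ ln(…) = 20.000 × 1.2342 = 24.684 s.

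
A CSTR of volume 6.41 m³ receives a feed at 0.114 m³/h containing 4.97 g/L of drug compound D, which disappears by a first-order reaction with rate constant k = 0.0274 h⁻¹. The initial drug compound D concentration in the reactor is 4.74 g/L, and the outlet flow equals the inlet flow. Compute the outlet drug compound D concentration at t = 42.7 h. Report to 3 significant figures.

Species balance: V dC/dt = Q C_in − Q C − k V C.
This is linear with rate a = Q/V + k = 0.045185 h⁻¹.
C_ss = Q C_in/(Q + kV) = 1.9562 g/L; C(t) = C_ss + (C₀ − C_ss) e^(−a t).
C(42.7) = 1.9562 + (2.7838)·e^(−0.045185·42.7) = 1.9562 + (2.7838)·0.14524 = 2.3605 g/L.

2.36 g/L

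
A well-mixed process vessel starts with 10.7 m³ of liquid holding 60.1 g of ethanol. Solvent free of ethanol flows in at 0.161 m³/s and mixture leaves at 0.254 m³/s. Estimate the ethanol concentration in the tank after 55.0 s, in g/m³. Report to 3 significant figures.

1.82 g/m³

Let m(t) be the amount of ethanol. Volume: V(t) = V₀ + (Q_in − Q_out) t = 10.7 − 0.093000 t; V(55.0) = 5.5850 m³.
Species balance (pure solvent in): dm/dt = −Q_out · m/V(t).
dm/m = −Q_out dt/(V₀ − 0.093000 t); integrating gives ln(m/m₀) = −(Q_out/(Q_in−Q_out)) ln(V/V₀).
m = m₀ (V₀/V)^(Q_out/(Q_in−Q_out)) = 60.1 × (10.7/5.5850)^(-2.7312) = 10.179 g.
C = m/V = 10.179/5.5850 = 1.8225 g/m³.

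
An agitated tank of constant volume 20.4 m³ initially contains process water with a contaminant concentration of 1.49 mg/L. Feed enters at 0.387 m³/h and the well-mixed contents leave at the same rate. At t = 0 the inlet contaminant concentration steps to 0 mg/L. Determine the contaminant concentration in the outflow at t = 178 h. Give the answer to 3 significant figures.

Transient balance on the dissolved component: V dC/dt = Q(C_in − C).
Time constant τ = V/Q = 20.4/0.387 = 52.713 h.
This is linear first-order; C(t) = C_in + (C₀ − C_in) e^(−t/τ).
C(178) = 0 + (1.49 − 0)·e^(−178/52.713) = 0 + (1.4900)·0.034158 = 0.050895 mg/L.

0.0509 mg/L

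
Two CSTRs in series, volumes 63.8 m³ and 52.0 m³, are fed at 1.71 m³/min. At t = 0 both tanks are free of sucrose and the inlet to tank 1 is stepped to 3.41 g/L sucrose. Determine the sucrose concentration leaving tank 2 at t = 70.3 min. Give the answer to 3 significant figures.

Species balance on tank i: dCᵢ/dt = (Cᵢ₋₁ − Cᵢ)/τᵢ with τᵢ = Vᵢ/Q.
τ₁ = 63.8/1.71 = 37.310 min; τ₂ = 52.0/1.71 = 30.409 min.
Tank 1: C₁ = C_in(1 − e^(−t/τ₁)). Tank 2 (τ₁ ≠ τ₂): C₂ = C_in[1 − (τ₁ e^(−t/τ₁) − τ₂ e^(−t/τ₂))/(τ₁ − τ₂)].
At t = 70.3: e^(−t/τ₁) = 0.15195, e^(−t/τ₂) = 0.099084.
C₂ = 3.41·[1 − (37.310·0.15195 − 30.409·0.099084)/(6.9006)] = 3.41·0.61509 = 2.0975 g/L.

2.10 g/L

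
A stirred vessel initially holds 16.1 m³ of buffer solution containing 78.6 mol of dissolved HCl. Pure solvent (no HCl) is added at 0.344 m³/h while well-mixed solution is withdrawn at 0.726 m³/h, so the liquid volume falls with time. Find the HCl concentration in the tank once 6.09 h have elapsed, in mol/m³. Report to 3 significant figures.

Let m(t) be the amount of HCl. Volume: V(t) = V₀ + (Q_in − Q_out) t = 16.1 − 0.38200 t; V(6.09) = 13.774 m³.
Solute balance: dm/dt = 0 − Q_out C = −Q_out m/V(t).
dm/m = −Q_out dt/(V₀ − 0.38200 t); integrating gives ln(m/m₀) = −(Q_out/(Q_in−Q_out)) ln(V/V₀).
m = m₀ (V₀/V)^(Q_out/(Q_in−Q_out)) = 78.6 × (16.1/13.774)^(-1.9005) = 58.426 mol.
C = m/V = 58.426/13.774 = 4.2419 mol/m³.

4.24 mol/m³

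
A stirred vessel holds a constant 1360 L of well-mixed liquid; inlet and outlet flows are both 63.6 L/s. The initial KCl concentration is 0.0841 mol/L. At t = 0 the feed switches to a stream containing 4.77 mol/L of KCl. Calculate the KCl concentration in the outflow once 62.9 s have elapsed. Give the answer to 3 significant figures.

Unsteady species balance (constant V, well mixed): V dC/dt = Q(C_in − C).
Time constant τ = V/Q = 1360/63.6 = 21.384 s.
Integrating: C(t) = C_in + (C₀ − C_in) e^(−t/τ).
C(62.9) = 4.77 + (0.0841 − 4.77)·e^(−62.9/21.384) = 4.77 + (-4.6859)·0.052786 = 4.5226 mol/L.

4.52 mol/L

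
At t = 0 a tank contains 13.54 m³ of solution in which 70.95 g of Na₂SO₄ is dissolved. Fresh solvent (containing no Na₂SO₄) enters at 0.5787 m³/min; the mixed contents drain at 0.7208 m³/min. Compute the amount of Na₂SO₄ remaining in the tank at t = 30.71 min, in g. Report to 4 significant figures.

9.861 g

Let m(t) be the amount of Na₂SO₄. Volume: V(t) = V₀ + (Q_in − Q_out) t = 13.54 − 0.142100 t; V(30.71) = 9.17611 m³.
Solute balance: dm/dt = 0 − Q_out C = −Q_out m/V(t).
dm/m = −Q_out dt/(V₀ − 0.142100 t); integrating gives ln(m/m₀) = −(Q_out/(Q_in−Q_out)) ln(V/V₀).
m = m₀ (V₀/V)^(Q_out/(Q_in−Q_out)) = 70.95 × (13.54/9.17611)^(-5.07248) = 9.86064 g.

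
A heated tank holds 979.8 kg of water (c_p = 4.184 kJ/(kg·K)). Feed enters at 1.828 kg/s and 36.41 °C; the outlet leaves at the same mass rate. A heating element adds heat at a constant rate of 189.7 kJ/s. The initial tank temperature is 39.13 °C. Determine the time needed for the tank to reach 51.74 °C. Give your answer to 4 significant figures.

453.7 s

First-law balance (no shaft work): M c_p dT/dt = ṁ c_p (T_in − T) + 189.7.
τ = M/ṁ = 535.996 s; T_ss = T_in + Q̇/(ṁ c_p) = 61.2127 °C.
T(t) = T_ss + (T₀ − T_ss) e^(−t/τ). Set T = 51.74:
e^(−t/τ) = (51.74 − 61.2127)/(39.13 − 61.2127) = 0.428965
t = −535.996 · ln(0.428965) = 453.655 s.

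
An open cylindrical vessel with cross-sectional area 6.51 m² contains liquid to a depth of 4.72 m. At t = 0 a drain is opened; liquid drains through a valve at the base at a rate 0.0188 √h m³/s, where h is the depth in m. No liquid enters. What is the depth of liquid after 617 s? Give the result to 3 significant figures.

Volume balance on the tank: A dh/dt = −0.0188 √h.
∫ h^(−1/2) dh = −(0.0188/A) ∫ dt, giving 2√h = 2√h₀ − (0.0188/A) t.
√h = √4.72 − 0.0188·617/(2·6.51) = 2.1726 − 0.89091 = 1.2816.
h = 1.2816² = 1.6426 m.

1.64 m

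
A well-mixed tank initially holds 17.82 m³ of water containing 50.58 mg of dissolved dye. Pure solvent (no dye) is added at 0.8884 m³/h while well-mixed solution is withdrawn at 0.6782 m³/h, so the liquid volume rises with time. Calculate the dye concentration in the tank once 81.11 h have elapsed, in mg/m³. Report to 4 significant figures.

0.1663 mg/m³

Let m(t) be the amount of dye. Volume: V(t) = V₀ + (Q_in − Q_out) t = 17.82 + 0.210200 t; V(81.11) = 34.8693 m³.
Species balance (pure solvent in): dm/dt = −Q_out · m/V(t).
dm/m = −Q_out dt/(V₀ + 0.210200 t); integrating gives ln(m/m₀) = −(Q_out/(Q_in−Q_out)) ln(V/V₀).
m = m₀ (V₀/V)^(Q_out/(Q_in−Q_out)) = 50.58 × (17.82/34.8693)^(3.22645) = 5.79900 mg.
C = m/V = 5.79900/34.8693 = 0.166307 mg/m³.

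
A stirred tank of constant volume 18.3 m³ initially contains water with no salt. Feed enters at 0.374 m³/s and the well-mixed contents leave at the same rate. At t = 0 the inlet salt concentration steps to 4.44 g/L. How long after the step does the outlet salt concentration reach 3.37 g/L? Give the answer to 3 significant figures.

69.6 s

Accumulation = in − out for the solute gives V dC/dt = Q(C_in − C), so τ = V/Q = 48.930 s.
C(t) = C_in + (C₀ − C_in) e^(−t/τ). Set C = 3.37 and solve for t:
e^(−t/τ) = (C − C_in)/(C₀ − C_in) = (3.37 − 4.44)/(0 − 4.44) = 0.24099
t = −τ ln(…) = 48.930 × 1.4230 = 69.628 s.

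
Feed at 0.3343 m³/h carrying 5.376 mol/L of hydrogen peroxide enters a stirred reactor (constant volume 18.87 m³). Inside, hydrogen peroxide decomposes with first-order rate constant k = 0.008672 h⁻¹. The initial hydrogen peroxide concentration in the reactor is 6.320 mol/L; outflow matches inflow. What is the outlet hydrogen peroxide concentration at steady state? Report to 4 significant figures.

3.609 mol/L

Species balance: V dC/dt = Q C_in − Q C − k V C.
Steady state (dC/dt = 0): C_ss = Q C_in/(Q + kV) = C_in/(1 + kV/Q).
C_ss = 0.3343·5.376/(0.3343 + 0.008672·18.87) = 1.79720/0.497941 = 3.60926 mol/L.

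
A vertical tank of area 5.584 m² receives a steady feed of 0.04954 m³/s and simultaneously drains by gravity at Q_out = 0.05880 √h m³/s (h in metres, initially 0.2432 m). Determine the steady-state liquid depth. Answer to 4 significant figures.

0.7098 m

Mass balance (ρ constant): A dh/dt = Q_in − 0.05880 √h. At steady state dh/dt = 0:
Q_in = 0.05880 √h_ss ⇒ √h_ss = 0.04954/0.05880 = 0.842517.
h_ss = 0.842517² = 0.709835 m. (Since h₀ = 0.2432 m < h_ss, the level will rise toward this value.)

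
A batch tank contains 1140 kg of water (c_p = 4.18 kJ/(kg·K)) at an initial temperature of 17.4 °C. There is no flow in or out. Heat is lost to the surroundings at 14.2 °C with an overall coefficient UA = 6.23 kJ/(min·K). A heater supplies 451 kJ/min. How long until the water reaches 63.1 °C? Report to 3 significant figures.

826 min

Lumped-capacitance energy balance: M c_p dT/dt = UA(T_amb − T) + Q̇.
τ = M c_p/UA = 764.88 min; T_ss = T_amb + Q̇/UA = 14.2 + 451/6.23 = 86.592 °C.
T(t) = T_ss + (T₀ − T_ss)e^(−t/τ); set T = 63.1:
t = −τ ln[(T − T_ss)/(T₀ − T_ss)] = −764.88 · ln(0.33952) = 826.25 min.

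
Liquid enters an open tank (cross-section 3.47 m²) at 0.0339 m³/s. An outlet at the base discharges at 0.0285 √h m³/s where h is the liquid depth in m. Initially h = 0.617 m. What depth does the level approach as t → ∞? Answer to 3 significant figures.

Level balance: A dh/dt = 0.0339 − 0.0285 √h. Setting dh/dt = 0:
Q_in = 0.0285 √h_ss ⇒ √h_ss = 0.0339/0.0285 = 1.1895.
h_ss = 1.1895² = 1.4148 m. (Since h₀ = 0.617 m < h_ss, the level will rise toward this value.)

1.41 m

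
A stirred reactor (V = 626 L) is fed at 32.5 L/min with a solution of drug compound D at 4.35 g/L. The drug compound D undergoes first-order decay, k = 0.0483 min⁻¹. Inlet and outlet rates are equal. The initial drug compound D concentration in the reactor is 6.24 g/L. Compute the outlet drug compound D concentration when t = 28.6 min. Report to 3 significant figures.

2.48 g/L

Species balance: V dC/dt = Q C_in − Q C − k V C.
dC/dt = (Q/V) C_in − (Q/V + k) C; effective rate a = Q/V + k = 0.051917 + 0.0483 = 0.10022 min⁻¹.
C_ss = Q C_in/(Q + kV) = 2.2535 g/L; C(t) = C_ss + (C₀ − C_ss) e^(−a t).
C(28.6) = 2.2535 + (3.9865)·e^(−0.10022·28.6) = 2.2535 + (3.9865)·0.056915 = 2.4804 g/L.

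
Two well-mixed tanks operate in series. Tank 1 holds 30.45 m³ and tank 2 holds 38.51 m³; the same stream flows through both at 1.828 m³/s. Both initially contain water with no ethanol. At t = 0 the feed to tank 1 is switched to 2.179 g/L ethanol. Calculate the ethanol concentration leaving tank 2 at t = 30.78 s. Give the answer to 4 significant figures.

1.061 g/L

Time constants: τᵢ = Vᵢ/Q for each well-mixed tank.
τ₁ = 30.45/1.828 = 16.6575 s; τ₂ = 38.51/1.828 = 21.0667 s.
Tank 1: C₁ = C_in(1 − e^(−t/τ₁)). Tank 2 (τ₁ ≠ τ₂): C₂ = C_in[1 − (τ₁ e^(−t/τ₁) − τ₂ e^(−t/τ₂))/(τ₁ − τ₂)].
At t = 30.78: e^(−t/τ₁) = 0.157582, e^(−t/τ₂) = 0.231988.
C₂ = 2.179·[1 − (16.6575·0.157582 − 21.0667·0.231988)/(-4.40919)] = 2.179·0.486913 = 1.06098 g/L.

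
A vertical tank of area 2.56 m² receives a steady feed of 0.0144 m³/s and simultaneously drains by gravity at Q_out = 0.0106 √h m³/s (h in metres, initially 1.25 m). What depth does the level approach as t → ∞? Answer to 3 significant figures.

Unsteady balance on liquid volume: A dh/dt = Q_in − 0.0106 √h. At steady state dh/dt = 0:
Q_in = 0.0106 √h_ss ⇒ √h_ss = 0.0144/0.0106 = 1.3585.
h_ss = 1.3585² = 1.8455 m. (Since h₀ = 1.25 m < h_ss, the level will rise toward this value.)

1.85 m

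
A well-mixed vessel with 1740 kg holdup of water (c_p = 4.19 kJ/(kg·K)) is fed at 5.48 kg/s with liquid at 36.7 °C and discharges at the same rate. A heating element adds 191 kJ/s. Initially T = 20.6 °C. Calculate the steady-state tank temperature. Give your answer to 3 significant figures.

M c_p dT/dt = ṁ c_p (T_in − T) + Q̇.
At steady state dT/dt = 0 ⇒ T_ss = T_in + Q̇/(ṁ c_p) = 36.7 + 191/(5.48·4.19) = 45.018 °C.

45.0 °C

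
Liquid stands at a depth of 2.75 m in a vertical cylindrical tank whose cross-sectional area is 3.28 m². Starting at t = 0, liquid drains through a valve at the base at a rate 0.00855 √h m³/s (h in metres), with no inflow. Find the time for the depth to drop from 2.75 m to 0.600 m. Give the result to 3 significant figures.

With no inflow, A dh/dt = −0.00855 √h.
∫ h^(−1/2) dh = −(0.00855/A) ∫ dt, giving 2√h = 2√h₀ − (0.00855/A) t.
t = 2A(√h₀ − √h)/0.00855 = 2·3.28·(√2.75 − √0.600)/0.00855
  = 6.5600 × (1.6583 − 0.77460) / 0.00855 = 678.03 s.

678 s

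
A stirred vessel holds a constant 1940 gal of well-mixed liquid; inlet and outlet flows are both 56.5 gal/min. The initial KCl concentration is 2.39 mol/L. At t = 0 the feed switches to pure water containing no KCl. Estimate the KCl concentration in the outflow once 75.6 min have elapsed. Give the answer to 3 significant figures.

Unsteady species balance (constant V, well mixed): V dC/dt = Q(C_in − C).
Rewrite as dC/dt + C/τ = C_in/τ, τ = V/Q = 34.336 min.
Integrating: C(t) = C_in + (C₀ − C_in) e^(−t/τ).
C(75.6) = 0 + (2.39 − 0)·e^(−75.6/34.336) = 0 + (2.3900)·0.11061 = 0.26436 mol/L.

0.264 mol/L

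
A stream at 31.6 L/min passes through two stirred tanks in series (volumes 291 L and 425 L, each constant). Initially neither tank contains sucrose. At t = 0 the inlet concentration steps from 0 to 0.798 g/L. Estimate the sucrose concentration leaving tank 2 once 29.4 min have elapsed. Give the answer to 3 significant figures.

0.585 g/L

Each tank obeys Vᵢ dCᵢ/dt = Q(Cᵢ₋₁ − Cᵢ), so τᵢ = Vᵢ/Q.
τ₁ = 291/31.6 = 9.2089 min; τ₂ = 425/31.6 = 13.449 min.
Solving the cascade with C₁(0)=C₂(0)=0 gives C₂(t) = C_in[1 − (τ₁ e^(−t/τ₁) − τ₂ e^(−t/τ₂))/(τ₁ − τ₂)].
At t = 29.4: e^(−t/τ₁) = 0.041066, e^(−t/τ₂) = 0.11237.
C₂ = 0.798·[1 − (9.2089·0.041066 − 13.449·0.11237)/(-4.2405)] = 0.798·0.73279 = 0.58477 g/L.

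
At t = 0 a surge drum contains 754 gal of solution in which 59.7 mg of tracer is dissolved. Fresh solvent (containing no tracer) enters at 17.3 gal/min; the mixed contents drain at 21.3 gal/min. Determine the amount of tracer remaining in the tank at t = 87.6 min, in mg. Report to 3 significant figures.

2.14 mg

Total volume: dV/dt = Q_in − Q_out = -4.0000 gal/min, so V(t) = 754 − 4.0000 t and V(87.6) = 403.60 gal.
Species balance (pure solvent in): dm/dt = −Q_out · m/V(t).
Separate: dm/m = −Q_out dt/V(t) ⇒ ln(m/m₀) = −(Q_out/(Q_in−Q_out)) ln(V/V₀).
m = m₀ (V₀/V)^(Q_out/(Q_in−Q_out)) = 59.7 × (754/403.60)^(-5.3250) = 2.1412 mg.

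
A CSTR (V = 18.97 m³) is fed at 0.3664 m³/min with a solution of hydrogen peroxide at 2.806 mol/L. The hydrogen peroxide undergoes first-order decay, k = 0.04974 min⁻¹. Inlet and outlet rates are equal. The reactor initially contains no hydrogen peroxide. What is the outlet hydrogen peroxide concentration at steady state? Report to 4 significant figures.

Accumulation = in − out − consumed: V dC/dt = Q C_in − Q C − k V C.
At steady state: 0 = Q C_in − (Q + kV) C_ss, so C_ss = Q C_in/(Q + kV).
C_ss = 0.3664·2.806/(0.3664 + 0.04974·18.97) = 1.02812/1.30997 = 0.784842 mol/L.

0.7848 mol/L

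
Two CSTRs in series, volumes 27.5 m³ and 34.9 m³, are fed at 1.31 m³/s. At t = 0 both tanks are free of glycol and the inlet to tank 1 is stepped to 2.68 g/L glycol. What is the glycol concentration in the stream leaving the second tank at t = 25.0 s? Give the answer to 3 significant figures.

0.762 g/L

Species balance on tank i: dCᵢ/dt = (Cᵢ₋₁ − Cᵢ)/τᵢ with τᵢ = Vᵢ/Q.
τ₁ = 27.5/1.31 = 20.992 s; τ₂ = 34.9/1.31 = 26.641 s.
Solving the cascade with C₁(0)=C₂(0)=0 gives C₂(t) = C_in[1 − (τ₁ e^(−t/τ₁) − τ₂ e^(−t/τ₂))/(τ₁ − τ₂)].
At t = 25.0: e^(−t/τ₁) = 0.30394, e^(−t/τ₂) = 0.39126.
C₂ = 2.68·[1 − (20.992·0.30394 − 26.641·0.39126)/(-5.6489)] = 2.68·0.28428 = 0.76187 g/L.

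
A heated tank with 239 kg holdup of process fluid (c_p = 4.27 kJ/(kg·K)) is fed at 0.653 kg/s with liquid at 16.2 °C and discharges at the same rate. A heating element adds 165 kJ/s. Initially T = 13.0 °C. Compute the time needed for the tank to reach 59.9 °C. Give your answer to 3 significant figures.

M c_p dT/dt = ṁ c_p (T_in − T) + Q̇.
τ = M/ṁ = 366.00 s; T_ss = T_in + Q̇/(ṁ c_p) = 75.376 °C.
T(t) = T_ss + (T₀ − T_ss) e^(−t/τ). Set T = 59.9:
e^(−t/τ) = (59.9 − 75.376)/(13.0 − 75.376) = 0.24810
t = −366.00 · ln(0.24810) = 510.17 s.

510 s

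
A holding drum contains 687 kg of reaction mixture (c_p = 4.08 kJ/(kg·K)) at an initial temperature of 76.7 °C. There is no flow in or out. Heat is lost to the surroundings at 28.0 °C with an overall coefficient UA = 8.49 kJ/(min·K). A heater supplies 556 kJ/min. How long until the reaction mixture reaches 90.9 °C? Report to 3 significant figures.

Unsteady energy balance on the tank contents: M c_p dT/dt = −UA(T − T_amb) + Q̇.
τ = M c_p/UA = 330.15 min; T_ss = T_amb + Q̇/UA = 28.0 + 556/8.49 = 93.489 °C.
T(t) = T_ss + (T₀ − T_ss)e^(−t/τ); set T = 90.9:
t = −τ ln[(T − T_ss)/(T₀ − T_ss)] = −330.15 · ln(0.15420) = 617.22 min.

617 min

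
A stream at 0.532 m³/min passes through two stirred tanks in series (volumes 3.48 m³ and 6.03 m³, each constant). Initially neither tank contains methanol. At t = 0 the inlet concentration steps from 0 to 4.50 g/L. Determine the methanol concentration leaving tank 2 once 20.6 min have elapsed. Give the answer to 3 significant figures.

3.03 g/L

Species balance on tank i: dCᵢ/dt = (Cᵢ₋₁ − Cᵢ)/τᵢ with τᵢ = Vᵢ/Q.
τ₁ = 3.48/0.532 = 6.5414 min; τ₂ = 6.03/0.532 = 11.335 min.
Tank 1: C₁ = C_in(1 − e^(−t/τ₁)). Tank 2 (τ₁ ≠ τ₂): C₂ = C_in[1 − (τ₁ e^(−t/τ₁) − τ₂ e^(−t/τ₂))/(τ₁ − τ₂)].
At t = 20.6: e^(−t/τ₁) = 0.042887, e^(−t/τ₂) = 0.16244.
C₂ = 4.50·[1 − (6.5414·0.042887 − 11.335·0.16244)/(-4.7932)] = 4.50·0.67440 = 3.0348 g/L.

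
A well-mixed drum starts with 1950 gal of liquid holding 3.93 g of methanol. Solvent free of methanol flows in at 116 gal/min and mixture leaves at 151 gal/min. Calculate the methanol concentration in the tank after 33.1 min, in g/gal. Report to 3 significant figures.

Let m(t) be the amount of methanol. Volume: V(t) = V₀ + (Q_in − Q_out) t = 1950 − 35.000 t; V(33.1) = 791.50 gal.
Species balance (pure solvent in): dm/dt = −Q_out · m/V(t).
Separate: dm/m = −Q_out dt/V(t) ⇒ ln(m/m₀) = −(Q_out/(Q_in−Q_out)) ln(V/V₀).
m = m₀ (V₀/V)^(Q_out/(Q_in−Q_out)) = 3.93 × (1950/791.50)^(-4.3143) = 0.080351 g.
C = m/V = 0.080351/791.50 = 0.00010152 g/gal.

0.000102 g/gal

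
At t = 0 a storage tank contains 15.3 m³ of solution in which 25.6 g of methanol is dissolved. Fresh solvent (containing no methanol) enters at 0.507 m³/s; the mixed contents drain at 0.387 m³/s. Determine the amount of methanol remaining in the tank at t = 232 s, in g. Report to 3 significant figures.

Let m(t) be the amount of methanol. Volume: V(t) = V₀ + (Q_in − Q_out) t = 15.3 + 0.12000 t; V(232) = 43.140 m³.
Solute balance: dm/dt = 0 − Q_out C = −Q_out m/V(t).
dm/m = −Q_out dt/(V₀ + 0.12000 t); integrating gives ln(m/m₀) = −(Q_out/(Q_in−Q_out)) ln(V/V₀).
m = m₀ (V₀/V)^(Q_out/(Q_in−Q_out)) = 25.6 × (15.3/43.140)^(3.2250) = 0.90444 g.

0.904 g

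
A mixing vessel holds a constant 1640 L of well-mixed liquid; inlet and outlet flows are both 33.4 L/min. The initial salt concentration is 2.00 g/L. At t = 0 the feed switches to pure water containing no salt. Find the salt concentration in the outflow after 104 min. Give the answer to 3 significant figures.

Species balance on the tank: V dC/dt = Q(C_in − C).
So dC/dt = (C_in − C)/τ with τ = V/Q = 1640/33.4 = 49.102 min.
Solution: C(t) = C_in + (C₀ − C_in) e^(−t/τ).
C(104) = 0 + (2.00 − 0)·e^(−104/49.102) = 0 + (2.0000)·0.12027 = 0.24053 g/L.

0.241 g/L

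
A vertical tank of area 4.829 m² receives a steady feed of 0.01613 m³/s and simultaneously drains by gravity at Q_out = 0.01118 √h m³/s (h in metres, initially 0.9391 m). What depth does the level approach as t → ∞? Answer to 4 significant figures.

2.082 m

Volume balance on the tank: A dh/dt = Q_in − 0.01118 √h. At steady state dh/dt = 0:
Q_in = 0.01118 √h_ss ⇒ √h_ss = 0.01613/0.01118 = 1.44275.
h_ss = 1.44275² = 2.08154 m. (Since h₀ = 0.9391 m < h_ss, the level will rise toward this value.)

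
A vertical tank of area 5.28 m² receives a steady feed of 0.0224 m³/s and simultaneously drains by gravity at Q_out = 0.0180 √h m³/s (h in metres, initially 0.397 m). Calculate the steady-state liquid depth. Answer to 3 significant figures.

1.55 m

Accumulation of liquid (constant cross-section A): A dh/dt = Q_in − 0.0180 √h. At steady state dh/dt = 0:
Q_in = 0.0180 √h_ss ⇒ √h_ss = 0.0224/0.0180 = 1.2444.
h_ss = 1.2444² = 1.5486 m. (Since h₀ = 0.397 m < h_ss, the level will rise toward this value.)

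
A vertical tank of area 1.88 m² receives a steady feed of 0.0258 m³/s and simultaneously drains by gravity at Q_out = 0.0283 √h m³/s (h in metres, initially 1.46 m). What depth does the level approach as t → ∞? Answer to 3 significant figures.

0.831 m

Accumulation of liquid (constant cross-section A): A dh/dt = Q_in − 0.0283 √h. At steady state dh/dt = 0:
Q_in = 0.0283 √h_ss ⇒ √h_ss = 0.0258/0.0283 = 0.91166.
h_ss = 0.91166² = 0.83113 m. (Since h₀ = 1.46 m > h_ss, the level will fall toward this value.)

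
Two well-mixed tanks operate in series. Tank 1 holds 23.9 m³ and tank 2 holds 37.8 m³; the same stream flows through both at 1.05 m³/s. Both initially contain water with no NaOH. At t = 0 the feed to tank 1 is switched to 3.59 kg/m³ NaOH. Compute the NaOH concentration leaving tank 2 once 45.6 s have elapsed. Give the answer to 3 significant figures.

1.67 kg/m³

Each tank obeys Vᵢ dCᵢ/dt = Q(Cᵢ₋₁ − Cᵢ), so τᵢ = Vᵢ/Q.
τ₁ = 23.9/1.05 = 22.762 s; τ₂ = 37.8/1.05 = 36.000 s.
Solving the cascade with C₁(0)=C₂(0)=0 gives C₂(t) = C_in[1 − (τ₁ e^(−t/τ₁) − τ₂ e^(−t/τ₂))/(τ₁ − τ₂)].
At t = 45.6: e^(−t/τ₁) = 0.13488, e^(−t/τ₂) = 0.28177.
C₂ = 3.59·[1 − (22.762·0.13488 − 36.000·0.28177)/(-13.238)] = 3.59·0.46567 = 1.6718 kg/m³.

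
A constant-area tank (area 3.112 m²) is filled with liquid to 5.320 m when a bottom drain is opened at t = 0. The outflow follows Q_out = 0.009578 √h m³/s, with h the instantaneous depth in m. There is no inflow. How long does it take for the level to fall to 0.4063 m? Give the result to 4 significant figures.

1085 s

A dh/dt = −Q_out = −0.009578 √h.
This is separable: 2 d(√h)/dt = −0.009578/A, so √h = √h₀ − (0.009578/(2A)) t.
t = 2A(√h₀ − √h)/0.009578 = 2·3.112·(√5.320 − √0.4063)/0.009578
  = 6.22400 × (2.30651 − 0.637417) / 0.009578 = 1084.62 s.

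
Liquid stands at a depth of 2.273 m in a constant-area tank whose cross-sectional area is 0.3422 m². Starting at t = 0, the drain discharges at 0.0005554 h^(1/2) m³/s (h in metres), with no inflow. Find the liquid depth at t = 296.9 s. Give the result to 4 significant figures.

With no inflow, A dh/dt = −0.0005554 √h.
∫ h^(−1/2) dh = −(0.0005554/A) ∫ dt, giving 2√h = 2√h₀ − (0.0005554/A) t.
√h = √2.273 − 0.0005554·296.9/(2·0.3422) = 1.50765 − 0.240938 = 1.26671.
h = 1.26671² = 1.60455 m.

1.605 m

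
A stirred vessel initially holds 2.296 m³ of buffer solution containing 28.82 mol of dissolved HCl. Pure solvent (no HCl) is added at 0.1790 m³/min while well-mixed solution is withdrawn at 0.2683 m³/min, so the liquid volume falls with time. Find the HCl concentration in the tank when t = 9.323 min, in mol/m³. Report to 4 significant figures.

5.089 mol/m³

Total volume: dV/dt = Q_in − Q_out = -0.0893000 m³/min, so V(t) = 2.296 − 0.0893000 t and V(9.323) = 1.46346 m³.
Solute balance: dm/dt = 0 − Q_out C = −Q_out m/V(t).
dm/m = −Q_out dt/(V₀ − 0.0893000 t); integrating gives ln(m/m₀) = −(Q_out/(Q_in−Q_out)) ln(V/V₀).
m = m₀ (V₀/V)^(Q_out/(Q_in−Q_out)) = 28.82 × (2.296/1.46346)^(-3.00448) = 7.44803 mol.
C = m/V = 7.44803/1.46346 = 5.08934 mol/m³.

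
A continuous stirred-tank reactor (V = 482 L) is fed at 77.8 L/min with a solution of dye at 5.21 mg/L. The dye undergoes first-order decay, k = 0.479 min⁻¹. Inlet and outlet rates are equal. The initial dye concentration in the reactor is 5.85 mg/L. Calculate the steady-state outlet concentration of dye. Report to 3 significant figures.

1.31 mg/L

Accumulation = in − out − consumed: V dC/dt = Q C_in − Q C − k V C.
At steady state: 0 = Q C_in − (Q + kV) C_ss, so C_ss = Q C_in/(Q + kV).
C_ss = 77.8·5.21/(77.8 + 0.479·482) = 405.34/308.68 = 1.3131 mg/L.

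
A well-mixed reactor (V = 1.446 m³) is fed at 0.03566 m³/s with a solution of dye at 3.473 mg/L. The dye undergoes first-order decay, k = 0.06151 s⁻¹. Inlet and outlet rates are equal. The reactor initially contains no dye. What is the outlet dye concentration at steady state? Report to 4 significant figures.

0.9939 mg/L

Accumulation = in − out − consumed: V dC/dt = Q C_in − Q C − k V C.
Steady state (dC/dt = 0): C_ss = Q C_in/(Q + kV) = C_in/(1 + kV/Q).
C_ss = 0.03566·3.473/(0.03566 + 0.06151·1.446) = 0.123847/0.124603 = 0.993931 mg/L.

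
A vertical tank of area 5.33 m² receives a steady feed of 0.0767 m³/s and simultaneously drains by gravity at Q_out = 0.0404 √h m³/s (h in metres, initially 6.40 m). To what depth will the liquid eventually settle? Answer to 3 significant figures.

3.60 m

Volume balance on the tank: A dh/dt = Q_in − 0.0404 √h. At steady state dh/dt = 0:
Q_in = 0.0404 √h_ss ⇒ √h_ss = 0.0767/0.0404 = 1.8985.
h_ss = 1.8985² = 3.6044 m. (Since h₀ = 6.40 m > h_ss, the level will fall toward this value.)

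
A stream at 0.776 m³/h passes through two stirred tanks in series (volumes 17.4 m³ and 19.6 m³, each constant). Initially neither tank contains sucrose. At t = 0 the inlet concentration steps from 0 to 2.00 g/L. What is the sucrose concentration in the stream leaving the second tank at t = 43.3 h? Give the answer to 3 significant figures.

Each tank obeys Vᵢ dCᵢ/dt = Q(Cᵢ₋₁ − Cᵢ), so τᵢ = Vᵢ/Q.
τ₁ = 17.4/0.776 = 22.423 h; τ₂ = 19.6/0.776 = 25.258 h.
Tank 1: C₁ = C_in(1 − e^(−t/τ₁)). Tank 2 (τ₁ ≠ τ₂): C₂ = C_in[1 − (τ₁ e^(−t/τ₁) − τ₂ e^(−t/τ₂))/(τ₁ − τ₂)].
At t = 43.3: e^(−t/τ₁) = 0.14499, e^(−t/τ₂) = 0.18008.
C₂ = 2.00·[1 − (22.423·0.14499 − 25.258·0.18008)/(-2.8351)] = 2.00·0.54236 = 1.0847 g/L.

1.08 g/L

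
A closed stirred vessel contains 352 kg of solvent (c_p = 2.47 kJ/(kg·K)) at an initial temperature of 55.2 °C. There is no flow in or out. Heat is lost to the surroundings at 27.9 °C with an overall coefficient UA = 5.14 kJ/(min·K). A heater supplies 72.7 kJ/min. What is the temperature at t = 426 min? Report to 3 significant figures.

43.1 °C

M c_p dT/dt = −UA(T − T_amb) + Q̇.
dT/dt = (T_ss − T)/τ with T_ss = T_amb + Q̇/UA = 27.9 + 72.7/5.14 = 42.044 °C, τ = M c_p/UA = 352·2.47/5.14 = 169.15 min.
This is linear first-order; T(t) = T_ss + (T₀ − T_ss) e^(−t/τ).
T(426) = 42.044 + (13.156)·0.080585 = 43.104 °C.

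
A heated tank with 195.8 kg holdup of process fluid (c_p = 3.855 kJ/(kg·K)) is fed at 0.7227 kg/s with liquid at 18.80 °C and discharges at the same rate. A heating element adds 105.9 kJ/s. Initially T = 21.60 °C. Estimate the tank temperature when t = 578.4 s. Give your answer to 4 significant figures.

52.65 °C

Heat balance on the well-mixed liquid: M c_p dT/dt = ṁ c_p (T_in − T) + 105.9.
Rearrange: dT/dt = (T_ss − T)/τ with τ = M/ṁ = 270.928 s and T_ss = T_in + Q̇/(ṁ c_p) = 56.8114 °C.
T approaches T_ss exponentially: T(t) = T_ss + (T₀ − T_ss) e^(−t/τ).
T(578.4) = 56.8114 + (-35.2114)·e^(−578.4/270.928) = 56.8114 + (-35.2114)·0.118259 = 52.6473 °C.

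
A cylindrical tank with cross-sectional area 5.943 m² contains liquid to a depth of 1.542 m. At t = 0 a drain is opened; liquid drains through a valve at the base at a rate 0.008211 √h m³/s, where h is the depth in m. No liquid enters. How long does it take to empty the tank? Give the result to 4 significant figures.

1798 s

With no inflow, A dh/dt = −0.008211 √h.
∫ h^(−1/2) dh = −(0.008211/A) ∫ dt, giving 2√h = 2√h₀ − (0.008211/A) t.
Tank is empty when √h = 0: t_empty = 2A√h₀/0.008211.
t_empty = 2·5.943·√1.542/0.008211 = 11.8860·1.24177/0.008211 = 1797.55 s.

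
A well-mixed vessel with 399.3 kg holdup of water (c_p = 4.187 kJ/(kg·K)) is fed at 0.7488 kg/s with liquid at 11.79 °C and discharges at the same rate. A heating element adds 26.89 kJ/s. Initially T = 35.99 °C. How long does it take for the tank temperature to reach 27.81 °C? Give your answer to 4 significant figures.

395.4 s

M c_p dT/dt = ṁ c_p (T_in − T) + Q̇.
τ = M/ṁ = 533.253 s; T_ss = T_in + Q̇/(ṁ c_p) = 20.3667 °C.
T(t) = T_ss + (T₀ − T_ss) e^(−t/τ). Set T = 27.81:
e^(−t/τ) = (27.81 − 20.3667)/(35.99 − 20.3667) = 0.476422
t = −533.253 · ln(0.476422) = 395.381 s.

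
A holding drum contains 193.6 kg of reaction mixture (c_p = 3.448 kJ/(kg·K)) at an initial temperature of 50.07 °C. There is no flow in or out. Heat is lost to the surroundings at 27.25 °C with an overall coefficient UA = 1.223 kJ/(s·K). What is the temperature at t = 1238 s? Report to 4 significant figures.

29.61 °C

M c_p dT/dt = −UA(T − T_amb).
dT/dt = (T_ss − T)/τ with T_ss = T_amb = 27.2500 °C, τ = M c_p/UA = 193.6·3.448/1.223 = 545.816 s.
This is linear first-order; T(t) = T_ss + (T₀ − T_ss) e^(−t/τ).
T(1238) = 27.2500 + (22.8200)·0.103502 = 29.6119 °C.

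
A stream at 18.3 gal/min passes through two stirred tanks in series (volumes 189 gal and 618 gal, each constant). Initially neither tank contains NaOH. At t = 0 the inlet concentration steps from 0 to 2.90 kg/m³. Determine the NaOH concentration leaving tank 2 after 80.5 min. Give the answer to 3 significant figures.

2.52 kg/m³

Species balance on tank i: dCᵢ/dt = (Cᵢ₋₁ − Cᵢ)/τᵢ with τᵢ = Vᵢ/Q.
τ₁ = 189/18.3 = 10.328 min; τ₂ = 618/18.3 = 33.770 min.
Solving the cascade with C₁(0)=C₂(0)=0 gives C₂(t) = C_in[1 − (τ₁ e^(−t/τ₁) − τ₂ e^(−t/τ₂))/(τ₁ − τ₂)].
At t = 80.5: e^(−t/τ₁) = 0.00041202, e^(−t/τ₂) = 0.092205.
C₂ = 2.90·[1 − (10.328·0.00041202 − 33.770·0.092205)/(-23.443)] = 2.90·0.86735 = 2.5153 kg/m³.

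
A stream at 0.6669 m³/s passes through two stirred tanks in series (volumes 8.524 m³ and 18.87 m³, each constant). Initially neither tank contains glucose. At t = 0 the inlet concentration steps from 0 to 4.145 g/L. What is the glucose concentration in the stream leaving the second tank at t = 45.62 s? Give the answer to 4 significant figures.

2.734 g/L

Species balance on tank i: dCᵢ/dt = (Cᵢ₋₁ − Cᵢ)/τᵢ with τᵢ = Vᵢ/Q.
τ₁ = 8.524/0.6669 = 12.7815 s; τ₂ = 18.87/0.6669 = 28.2951 s.
Tank 1: C₁ = C_in(1 − e^(−t/τ₁)). Tank 2 (τ₁ ≠ τ₂): C₂ = C_in[1 − (τ₁ e^(−t/τ₁) − τ₂ e^(−t/τ₂))/(τ₁ − τ₂)].
At t = 45.62: e^(−t/τ₁) = 0.0281780, e^(−t/τ₂) = 0.199430.
C₂ = 4.145·[1 − (12.7815·0.0281780 − 28.2951·0.199430)/(-15.5136)] = 4.145·0.659477 = 2.73353 g/L.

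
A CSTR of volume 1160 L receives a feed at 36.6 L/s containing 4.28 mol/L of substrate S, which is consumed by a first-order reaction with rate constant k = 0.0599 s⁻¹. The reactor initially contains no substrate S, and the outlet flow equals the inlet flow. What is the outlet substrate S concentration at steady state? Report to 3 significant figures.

1.48 mol/L

V dC/dt = Q(C_in − C) − k V C.
At steady state: 0 = Q C_in − (Q + kV) C_ss, so C_ss = Q C_in/(Q + kV).
C_ss = 36.6·4.28/(36.6 + 0.0599·1160) = 156.65/106.08 = 1.4766 mol/L.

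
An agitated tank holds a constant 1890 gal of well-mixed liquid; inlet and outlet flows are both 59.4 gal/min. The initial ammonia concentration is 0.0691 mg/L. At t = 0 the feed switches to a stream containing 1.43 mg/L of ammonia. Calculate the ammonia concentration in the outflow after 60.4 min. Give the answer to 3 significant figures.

1.23 mg/L

Unsteady species balance (constant V, well mixed): V dC/dt = Q(C_in − C).
So dC/dt = (C_in − C)/τ with τ = V/Q = 1890/59.4 = 31.818 min.
Integrating: C(t) = C_in + (C₀ − C_in) e^(−t/τ).
C(60.4) = 1.43 + (0.0691 − 1.43)·e^(−60.4/31.818) = 1.43 + (-1.3609)·0.14983 = 1.2261 mg/L.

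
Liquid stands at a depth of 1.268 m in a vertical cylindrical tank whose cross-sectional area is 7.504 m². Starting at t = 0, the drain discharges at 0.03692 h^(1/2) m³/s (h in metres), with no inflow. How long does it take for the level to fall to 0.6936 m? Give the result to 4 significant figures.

119.2 s

A dh/dt = −Q_out = −0.03692 √h.
∫ h^(−1/2) dh = −(0.03692/A) ∫ dt, giving 2√h = 2√h₀ − (0.03692/A) t.
t = 2A(√h₀ − √h)/0.03692 = 2·7.504·(√1.268 − √0.6936)/0.03692
  = 15.0080 × (1.12606 − 0.832827) / 0.03692 = 119.198 s.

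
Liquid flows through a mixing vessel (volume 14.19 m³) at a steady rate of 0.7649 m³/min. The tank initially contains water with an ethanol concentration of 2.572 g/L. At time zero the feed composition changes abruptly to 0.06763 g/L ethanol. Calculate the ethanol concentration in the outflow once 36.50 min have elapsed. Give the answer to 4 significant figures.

Accumulation = in − out for the solute gives V dC/dt = Q(C_in − C).
Rewrite as dC/dt + C/τ = C_in/τ, τ = V/Q = 18.5514 min.
C approaches C_in exponentially: C(t) = C_in + (C₀ − C_in) e^(−t/τ).
C(36.50) = 0.06763 + (2.572 − 0.06763)·e^(−36.50/18.5514) = 0.06763 + (2.50437)·0.139806 = 0.417755 g/L.

0.4178 g/L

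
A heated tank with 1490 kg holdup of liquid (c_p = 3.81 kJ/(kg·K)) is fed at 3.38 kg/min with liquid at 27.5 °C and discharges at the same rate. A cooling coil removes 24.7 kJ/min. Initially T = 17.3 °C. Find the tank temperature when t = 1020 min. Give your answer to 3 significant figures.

M c_p dT/dt = ṁ c_p (T_in − T) − Q̇.
τ = M/ṁ = 440.83 min; T_ss = T_in − Q̇/(ṁ c_p) = 27.5 − 24.7/(3.38·3.81) = 25.582 °C.
T approaches T_ss exponentially: T(t) = T_ss + (T₀ − T_ss) e^(−t/τ).
T(1020) = 25.582 + (-8.2820)·e^(−1020/440.83) = 25.582 + (-8.2820)·0.098882 = 24.763 °C.

24.8 °C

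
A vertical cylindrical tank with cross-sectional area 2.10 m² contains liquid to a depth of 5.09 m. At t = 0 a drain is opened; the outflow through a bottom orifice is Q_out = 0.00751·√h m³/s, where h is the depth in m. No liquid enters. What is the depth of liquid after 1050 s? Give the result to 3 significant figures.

With no inflow, A dh/dt = −0.00751 √h.
This is separable: 2 d(√h)/dt = −0.00751/A, so √h = √h₀ − (0.00751/(2A)) t.
√h = √5.09 − 0.00751·1050/(2·2.10) = 2.2561 − 1.8775 = 0.37860.
h = 0.37860² = 0.14334 m.

0.143 m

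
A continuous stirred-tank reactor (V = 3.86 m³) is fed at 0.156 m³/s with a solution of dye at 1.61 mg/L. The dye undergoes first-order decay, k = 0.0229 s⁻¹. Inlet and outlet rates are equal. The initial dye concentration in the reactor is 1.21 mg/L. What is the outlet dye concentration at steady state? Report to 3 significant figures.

Accumulation = in − out − consumed: V dC/dt = Q C_in − Q C − k V C.
Steady state (dC/dt = 0): C_ss = Q C_in/(Q + kV) = C_in/(1 + kV/Q).
C_ss = 0.156·1.61/(0.156 + 0.0229·3.86) = 0.25116/0.24439 = 1.0277 mg/L.

1.03 mg/L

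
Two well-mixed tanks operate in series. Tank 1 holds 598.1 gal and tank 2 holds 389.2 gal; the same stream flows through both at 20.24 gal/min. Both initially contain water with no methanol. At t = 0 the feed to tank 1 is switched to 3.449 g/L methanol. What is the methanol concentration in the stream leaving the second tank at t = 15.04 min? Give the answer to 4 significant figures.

0.4524 g/L

Species balance on tank i: dCᵢ/dt = (Cᵢ₋₁ − Cᵢ)/τᵢ with τᵢ = Vᵢ/Q.
τ₁ = 598.1/20.24 = 29.5504 min; τ₂ = 389.2/20.24 = 19.2292 min.
Tank 1: C₁ = C_in(1 − e^(−t/τ₁)). Tank 2 (τ₁ ≠ τ₂): C₂ = C_in[1 − (τ₁ e^(−t/τ₁) − τ₂ e^(−t/τ₂))/(τ₁ − τ₂)].
At t = 15.04: e^(−t/τ₁) = 0.601120, e^(−t/τ₂) = 0.457425.
C₂ = 3.449·[1 − (29.5504·0.601120 − 19.2292·0.457425)/(10.3211)] = 3.449·0.131164 = 0.452385 g/L.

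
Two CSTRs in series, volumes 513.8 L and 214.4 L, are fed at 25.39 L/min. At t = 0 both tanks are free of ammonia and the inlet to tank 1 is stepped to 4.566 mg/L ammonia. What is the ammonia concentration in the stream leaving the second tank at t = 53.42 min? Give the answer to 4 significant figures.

Species balance on tank i: dCᵢ/dt = (Cᵢ₋₁ − Cᵢ)/τᵢ with τᵢ = Vᵢ/Q.
τ₁ = 513.8/25.39 = 20.2363 min; τ₂ = 214.4/25.39 = 8.44427 min.
Tank 1: C₁ = C_in(1 − e^(−t/τ₁)). Tank 2 (τ₁ ≠ τ₂): C₂ = C_in[1 − (τ₁ e^(−t/τ₁) − τ₂ e^(−t/τ₂))/(τ₁ − τ₂)].
At t = 53.42: e^(−t/τ₁) = 0.0713749, e^(−t/τ₂) = 0.00178885.
C₂ = 4.566·[1 − (20.2363·0.0713749 − 8.44427·0.00178885)/(11.7920)] = 4.566·0.878795 = 4.01258 mg/L.

4.013 mg/L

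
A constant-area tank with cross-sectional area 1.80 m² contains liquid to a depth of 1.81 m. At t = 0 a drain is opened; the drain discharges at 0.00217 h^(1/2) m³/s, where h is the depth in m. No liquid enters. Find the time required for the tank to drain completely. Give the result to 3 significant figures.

With no inflow, A dh/dt = −0.00217 √h.
∫ h^(−1/2) dh = −(0.00217/A) ∫ dt, giving 2√h = 2√h₀ − (0.00217/A) t.
Set h = 0: 2√h₀ = (0.00217/A) t_empty ⇒ t_empty = 2A√h₀/0.00217.
t_empty = 2·1.80·√1.81/0.00217 = 3.6000·1.3454/0.00217 = 2231.9 s.

2230 s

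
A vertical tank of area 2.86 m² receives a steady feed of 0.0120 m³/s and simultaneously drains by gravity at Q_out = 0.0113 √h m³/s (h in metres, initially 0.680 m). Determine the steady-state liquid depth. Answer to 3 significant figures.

1.13 m

Accumulation of liquid (constant cross-section A): A dh/dt = Q_in − 0.0113 √h. At steady state dh/dt = 0:
Q_in = 0.0113 √h_ss ⇒ √h_ss = 0.0120/0.0113 = 1.0619.
h_ss = 1.0619² = 1.1277 m. (Since h₀ = 0.680 m < h_ss, the level will rise toward this value.)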